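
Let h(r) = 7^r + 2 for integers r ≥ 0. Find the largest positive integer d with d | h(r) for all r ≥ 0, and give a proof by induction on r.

d = 3

Computing the first values: h(0) = 3 and h(1) = 9; gcd(3, 9) = 3, so d ≤ 3.
We prove 3 | 7^r + 2 for all r ≥ 0 by induction on r.
Base case (r = 0): h(0) = 3 = 3·(1), so 3 | h(0).
For the inductive step, assume it holds for an arbitrary m ≥ 0, i.e. 3 | h(m). Then
h(m+1) = 7^(m+1) + 2 = 7·(7^m + 2) - 12 = 7·h(m) - 12. The first term is divisible by 3 by the inductive hypothesis, and -12 is divisible by 3. Hence 3 | h(m+1).
This completes the induction.
Therefore the largest such d is 3.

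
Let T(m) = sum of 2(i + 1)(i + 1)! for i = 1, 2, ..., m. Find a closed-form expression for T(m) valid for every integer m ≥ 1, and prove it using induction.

T(m) = 2(m + 2)! - 4

We claim T(m) = 2(m + 2)! - 4 for all m ≥ 1.
For the base case m = 1: T(1) = 8, and the closed form gives 8. They agree.
Inductive step: assume the claim holds for m = i, so T(i) = 2(i + 2)! - 4.
Then T(i+1) = T(i) + (2(i + 2)(i + 2)!) = (2(i + 2)! - 4) + (2(i + 2)(i + 2)!).
Simplifying, T(i+1) = 2((i+1) + 2)! - 4,
which is the closed form with m = i+1.
This completes the induction.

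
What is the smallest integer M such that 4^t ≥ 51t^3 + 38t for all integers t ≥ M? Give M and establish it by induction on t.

M = 8

At t = 7: 16384 < 17759, so the inequality fails and M ≥ 8. We prove 4^t ≥ 51t^3 + 38t for all t ≥ 8.
Base step (t = 8): 4^t = 65536 and 51t^3 + 38t = 26416, so 65536 ≥ 26416.
Inductive step: assume the claim holds for t = j, so 4^j ≥ 51j^3 + 38j.
Then 4^(j + 1) = 4·(4^j) ≥ 4·(51j^3 + 38j).
Also, for j ≥ 8 we have 4·(51j^3 + 38j) ≥ 51(j+1)^3 + 38(j+1), since 4·(51j^3 + 38j) − (51(j+1)^3 + 38(j+1)) = 153j^3 - 153j^2 - 39j - 89, which is nonnegative for all j ≥ 8.
Combining, 4^(j + 1) ≥ 51(j+1)^3 + 38(j+1).
Hence, by induction on t, the claim holds for every t ≥ 8.
Hence the smallest such M is 8.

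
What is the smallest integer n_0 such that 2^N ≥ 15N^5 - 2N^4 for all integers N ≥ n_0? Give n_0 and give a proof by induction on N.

n_0 = 28

At N = 27: 134217728 < 214170723, so the inequality fails and n_0 ≥ 28. We prove 2^N ≥ 15N^5 - 2N^4 for all N ≥ 28.
Base step (N = 28): 2^N = 268435456 and 15N^5 - 2N^4 = 256926208, so 268435456 ≥ 256926208.
For the inductive step, assume it holds for an arbitrary p ≥ 28, so 2^p ≥ 15p^5 - 2p^4.
Then 2^(p + 1) = 2·(2^p) ≥ 2·(15p^5 - 2p^4).
Also, for p ≥ 28 we have 2·(15p^5 - 2p^4) ≥ 15(p+1)^5 - 2(p+1)^4, since 2·(15p^5 - 2p^4) − (15(p+1)^5 - 2(p+1)^4) = 15p^5 - 77p^4 - 142p^3 - 138p^2 - 67p - 13, which is nonnegative for all p ≥ 28.
Combining, 2^(p + 1) ≥ 15(p+1)^5 - 2(p+1)^4.
By the principle of mathematical induction, the result holds for all N ≥ 28.
Hence the smallest such n_0 is 28.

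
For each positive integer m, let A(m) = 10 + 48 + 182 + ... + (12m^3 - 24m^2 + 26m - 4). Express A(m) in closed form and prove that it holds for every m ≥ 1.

A(m) = m(3m^3 - 2m^2 + 4m + 5)

We claim A(m) = m(3m^3 - 2m^2 + 4m + 5) for all m ≥ 1.
When m = 1: A(1) = 10, and the closed form gives 10. They agree.
Inductive step: assume the claim holds for m = k, so A(k) = k(3k^3 - 2k^2 + 4k + 5).
Then A(k+1) = A(k) + (12k^3 + 12k^2 + 14k + 10) = (k(3k^3 - 2k^2 + 4k + 5)) + (12k^3 + 12k^2 + 14k + 10).
Simplifying, A(k+1) = (k + 1)(3k^3 + 7k^2 + 9k + 10) = (k+1)(3(k+1)^3 - 2(k+1)^2 + 4(k+1) + 5),
which is the closed form with m = k+1.
Hence, by induction on m, the claim holds for every m ≥ 1.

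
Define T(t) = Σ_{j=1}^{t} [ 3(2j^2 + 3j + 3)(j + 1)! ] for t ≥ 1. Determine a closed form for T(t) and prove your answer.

T(t) = (6t + 3)(t + 2)! - 6

We claim T(t) = (6t + 3)(t + 2)! - 6 for all t ≥ 1.
Base case (t = 1): T(1) = 48, and the closed form gives 48. They agree.
Inductive step: assume the claim holds for t = j, so T(j) = (6j + 3)(j + 2)! - 6.
Then T(j+1) = T(j) + (3(2j^2 + 7j + 8)(j + 2)!) = ((6j + 3)(j + 2)! - 6) + (3(2j^2 + 7j + 8)(j + 2)!).
Simplifying, T(j+1) = (6(j+1) + 3)((j+1) + 2)! - 6,
which is the closed form with t = j+1.
By the principle of mathematical induction, the result holds for all t ≥ 1.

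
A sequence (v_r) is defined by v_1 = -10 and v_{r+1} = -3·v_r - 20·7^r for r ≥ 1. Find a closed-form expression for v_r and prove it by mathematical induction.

Computing the first terms: v_1 = -10, v_2 = -110, v_3 = -650. This suggests v_r = 4(-3)^(r - 1) - 2·7^r.
When r = 1: the formula gives -10 = -10 = v_1.
Suppose the result is true for r = j, so v_j = 4(-3)^(j - 1) - 2·7^j.
Then v_{j+1} = -3·v_j - 20·7^j = -3·(4(-3)^(j - 1) - 2·7^j) - 20·7^j = 4(-3)^j - 2·7^(j + 1) = 4(-3)^((j+1) - 1) - 2·7^(j+1),
which is the claimed formula at r = j+1.
By the principle of mathematical induction, the result holds for all r ≥ 1.

v_r = 4(-3)^(r - 1) - 2·7^r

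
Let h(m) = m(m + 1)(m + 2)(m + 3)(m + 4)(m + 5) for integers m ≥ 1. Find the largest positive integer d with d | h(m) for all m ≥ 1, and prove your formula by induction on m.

Computing the first values: h(1) = 720 and h(2) = 5040; gcd(720, 5040) = 720, so d ≤ 720.
We prove 720 | m(m + 1)(m + 2)(m + 3)(m + 4)(m + 5) for all m ≥ 1 by induction on m.
Base step (m = 1): h(1) = 720 = 720·(1), so 720 | h(1).
Inductive step: assume the claim holds for m = j, i.e. 720 | h(j). Then
h(j+1) − h(j) = (j+1)·(j+2)·(j+3)·(j+4)·(j+5)·(j+6) − j·(j+1)·(j+2)·(j+3)·(j+4)·(j+5) = (j+1)·(j+2)·(j+3)·(j+4)·(j+5)·[(j+6) − j] = 6·(j+1)·(j+2)·(j+3)·(j+4)·(j+5). The product of 5 consecutive integers is divisible by (5)! = 120, so h(j+1) − h(j) is divisible by 6·120 = 720. By the inductive hypothesis 720 | h(j), hence 720 | h(j+1).
Hence, by induction on m, the claim holds for every m ≥ 1.
Therefore the largest such d is 720.

d = 720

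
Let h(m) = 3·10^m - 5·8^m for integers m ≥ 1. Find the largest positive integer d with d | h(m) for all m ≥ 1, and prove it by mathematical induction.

Computing the first values: h(1) = -10 and h(2) = -20; gcd(-10, -20) = 10, so d ≤ 10.
We prove 10 | 3·10^m - 5·8^m for all m ≥ 1 by induction on m.
Base case (m = 1): h(1) = -10 = 10·(-1), so 10 | h(1).
Suppose the result is true for m = j, i.e. 10 | h(j). Then
h(j+1) − 10·h(j) = (3·10^(j+1) - 5·8^(j+1)) − 10·(3·10^j - 5·8^j) = (-5)·8^j·(8 − 10) = (10)·8^j. Since 10 | h(j) by the inductive hypothesis, 10 | 10·h(j); and 10 | 10 since 10 = 10·1. Therefore 10 | h(j+1).
By induction, the statement is established for all m ≥ 1.
Therefore the largest such d is 10.

d = 10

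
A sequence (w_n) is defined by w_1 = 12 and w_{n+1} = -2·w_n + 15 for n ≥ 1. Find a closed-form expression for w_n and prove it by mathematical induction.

Computing the first terms: w_1 = 12, w_2 = -9, w_3 = 33. This suggests w_n = 7(-2)^(n - 1) + 5.
Base step (n = 1): the formula gives 12 = 12 = w_1.
Inductive step: assume the claim holds for n = p, so w_p = 7(-2)^(p - 1) + 5.
Then w_{p+1} = -2·w_p + 15 = -2·(7(-2)^(p - 1) + 5) + 15 = 7(-2)^p + 5 = 7(-2)^((p+1) - 1) + 5,
which is the claimed formula at n = p+1.
Hence, by induction on n, the claim holds for every n ≥ 1.

w_n = 7(-2)^(n - 1) + 5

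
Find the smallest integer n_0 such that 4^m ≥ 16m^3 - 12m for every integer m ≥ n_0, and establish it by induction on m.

n_0 = 6

At m = 5: 1024 < 1940, so the inequality fails and n_0 ≥ 6. We prove 4^m ≥ 16m^3 - 12m for all m ≥ 6.
When m = 6: 4^m = 4096 and 16m^3 - 12m = 3384, so 4096 ≥ 3384.
For the inductive step, assume it holds for an arbitrary p ≥ 6, so 4^p ≥ 16p^3 - 12p.
Then 4^(p + 1) = 4·(4^p) ≥ 4·(16p^3 - 12p).
Also, for p ≥ 6 we have 4·(16p^3 - 12p) ≥ 16(p+1)^3 - 12(p+1), since 4·(16p^3 - 12p) − (16(p+1)^3 - 12(p+1)) = 48p^3 - 48p^2 - 84p - 4, which is nonnegative for all p ≥ 6.
Combining, 4^(p + 1) ≥ 16(p+1)^3 - 12(p+1).
By induction, the statement is established for all m ≥ 6.
Hence the smallest such n_0 is 6.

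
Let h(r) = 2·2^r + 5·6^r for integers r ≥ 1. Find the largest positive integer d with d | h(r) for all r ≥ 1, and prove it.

Computing the first values: h(1) = 34 and h(2) = 188; gcd(34, 188) = 2, so d ≤ 2.
We prove 2 | 2·2^r + 5·6^r for all r ≥ 1 by induction on r.
Base step (r = 1): h(1) = 34 = 2·(17), so 2 | h(1).
Inductive step: assume the claim holds for r = i, i.e. 2 | h(i). Then
h(i+1) − 6·h(i) = (2·2^(i+1) + 5·6^(i+1)) − 6·(2·2^i + 5·6^i) = (2)·2^i·(2 − 6) = (-8)·2^i. Since 2 | h(i) by the inductive hypothesis, 2 | 6·h(i); and 2 | -8 since -8 = 2·-4. Therefore 2 | h(i+1).
By induction, the statement is established for all r ≥ 1.
Therefore the largest such d is 2.

d = 2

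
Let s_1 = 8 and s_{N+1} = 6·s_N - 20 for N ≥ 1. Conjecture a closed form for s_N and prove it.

s_N = 4·6^(N - 1) + 4

Computing the first terms: s_1 = 8, s_2 = 28, s_3 = 148. This suggests s_N = 4·6^(N - 1) + 4.
When N = 1: the formula gives 8 = 8 = s_1.
Inductive step: assume the claim holds for N = k, so s_k = 4·6^(k - 1) + 4.
Then s_{k+1} = 6·s_k - 20 = 6·(4·6^(k - 1) + 4) - 20 = 4·6^k + 4 = 4·6^((k+1) - 1) + 4,
which is the claimed formula at N = k+1.
By the principle of mathematical induction, the result holds for all N ≥ 1.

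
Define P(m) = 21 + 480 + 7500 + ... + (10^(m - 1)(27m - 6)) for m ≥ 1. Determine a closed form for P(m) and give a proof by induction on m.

P(m) = 10^m(3m - 1) + 1

We claim P(m) = 10^m(3m - 1) + 1 for all m ≥ 1.
Base case (m = 1): P(1) = 21, and the closed form gives 21. They agree.
Inductive step: assume the claim holds for m = j, so P(j) = 10^j(3j - 1) + 1.
Then P(j+1) = P(j) + (10^j(27j + 21)) = (10^j(3j - 1) + 1) + (10^j(27j + 21)).
Simplifying, P(j+1) = 30·10^j·j + 20·10^j + 1 = 10^(j+1)(3(j+1) - 1) + 1,
which is the closed form with m = j+1.
Hence, by induction on m, the claim holds for every m ≥ 1.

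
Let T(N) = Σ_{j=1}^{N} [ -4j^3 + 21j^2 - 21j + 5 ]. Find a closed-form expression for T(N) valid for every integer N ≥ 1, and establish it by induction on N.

We claim T(N) = -N(N^3 - 5N^2 + N + 2) for all N ≥ 1.
When N = 1: T(1) = 1, and the closed form gives 1. They agree.
Inductive step: assume the claim holds for N = j, so T(j) = j(-j^3 + 5j^2 - j - 2).
Then T(j+1) = T(j) + (-4j^3 + 9j^2 + 9j + 1) = (j(-j^3 + 5j^2 - j - 2)) + (-4j^3 + 9j^2 + 9j + 1).
Simplifying, T(j+1) = -(j + 1)(j^3 - 2j^2 - 6j - 1) = -(j+1)((j+1)^3 - 5(j+1)^2 + (j+1) + 2),
which is the closed form with N = j+1.
This completes the induction.

T(N) = -N(N^3 - 5N^2 + N + 2)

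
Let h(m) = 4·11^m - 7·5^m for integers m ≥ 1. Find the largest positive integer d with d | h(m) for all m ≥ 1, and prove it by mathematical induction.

Computing the first values: h(1) = 9 and h(2) = 309; gcd(9, 309) = 3, so d ≤ 3.
We prove 3 | 4·11^m - 7·5^m for all m ≥ 1 by induction on m.
Base case (m = 1): h(1) = 9 = 3·(3), so 3 | h(1).
Suppose the result is true for m = r, i.e. 3 | h(r). Then
h(r+1) − 11·h(r) = (4·11^(r+1) - 7·5^(r+1)) − 11·(4·11^r - 7·5^r) = (-7)·5^r·(5 − 11) = (42)·5^r. Since 3 | h(r) by the inductive hypothesis, 3 | 11·h(r); and 3 | 42 since 42 = 3·14. Therefore 3 | h(r+1).
By the principle of mathematical induction, the result holds for all m ≥ 1.
Therefore the largest such d is 3.

d = 3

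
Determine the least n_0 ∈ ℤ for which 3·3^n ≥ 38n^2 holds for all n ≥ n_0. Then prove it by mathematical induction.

n_0 = 6

At n = 5: 729 < 950, so the inequality fails and n_0 ≥ 6. We prove 3·3^n ≥ 38n^2 for all n ≥ 6.
Base case (n = 6): 3·3^n = 2187 and 38n^2 = 1368, so 2187 ≥ 1368.
Inductive step: assume the claim holds for n = p, so 3·3^p ≥ 38p^2.
Then 3·3^(p + 1) = 3·(3·3^p) ≥ 3·(38p^2).
Also, for p ≥ 6 we have 3·(38p^2) ≥ 38(p+1)^2, since 3 ≥ (1 + 1/p)^2 for all p ≥ 6.
Combining, 3·3^(p + 1) ≥ 38(p+1)^2.
This completes the induction.
Hence the smallest such n_0 is 6.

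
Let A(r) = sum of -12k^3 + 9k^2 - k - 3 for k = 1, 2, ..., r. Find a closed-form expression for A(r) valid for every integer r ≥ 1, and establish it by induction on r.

We claim A(r) = -r(3r^3 + 3r^2 - r + 2) for all r ≥ 1.
Base step (r = 1): A(1) = -7, and the closed form gives -7. They agree.
Inductive step: assume the claim holds for r = k, so A(k) = k(-3k^3 - 3k^2 + k - 2).
Then A(k+1) = A(k) + (-k - 12(k + 1)^3 + 9(k + 1)^2 - 4) = (k(-3k^3 - 3k^2 + k - 2)) + (-k - 12(k + 1)^3 + 9(k + 1)^2 - 4).
Simplifying, A(k+1) = -(k + 1)(3k^3 + 12k^2 + 14k + 7) = -(k+1)(3(k+1)^3 + 3(k+1)^2 - (k+1) + 2),
which is the closed form with r = k+1.
By the principle of mathematical induction, the result holds for all r ≥ 1.

A(r) = -r(3r^3 + 3r^2 - r + 2)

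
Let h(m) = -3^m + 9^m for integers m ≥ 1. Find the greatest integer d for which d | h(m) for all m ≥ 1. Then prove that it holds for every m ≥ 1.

Computing the first values: h(1) = 6 and h(2) = 72; gcd(6, 72) = 6, so d ≤ 6.
We prove 6 | -3^m + 9^m for all m ≥ 1 by induction on m.
Base step (m = 1): h(1) = 6 = 6·(1), so 6 | h(1).
Inductive step: suppose the statement holds for some j ≥ 1, i.e. 6 | h(j). Then
9^{j+1} − 3^{j+1} = 9·9^j − 3·3^j = 9·(9^j − 3^j) + (6)·3^j. The first term is divisible by 6 by the inductive hypothesis, and the second term (6)·3^j is divisible by 6 since 6 | 6. Hence 6 | h(j+1).
By the principle of mathematical induction, the result holds for all m ≥ 1.
Therefore the largest such d is 6.

d = 6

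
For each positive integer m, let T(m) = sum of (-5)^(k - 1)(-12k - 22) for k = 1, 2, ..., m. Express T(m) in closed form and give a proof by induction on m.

We claim T(m) = 2(-5)^m(m + 2) - 4 for all m ≥ 1.
When m = 1: T(1) = -34, and the closed form gives -34. They agree.
For the inductive step, assume it holds for an arbitrary k ≥ 1, so T(k) = 2(-5)^k(k + 2) - 4.
Then T(k+1) = T(k) + ((-5)^k(-12k - 34)) = (2(-5)^k(k + 2) - 4) + ((-5)^k(-12k - 34)).
Simplifying, T(k+1) = -10(-5)^k·k - 30(-5)^k - 4 = 2(-5)^(k+1)((k+1) + 2) - 4,
which is the closed form with m = k+1.
Hence, by induction on m, the claim holds for every m ≥ 1.

T(m) = 2(-5)^m(m + 2) - 4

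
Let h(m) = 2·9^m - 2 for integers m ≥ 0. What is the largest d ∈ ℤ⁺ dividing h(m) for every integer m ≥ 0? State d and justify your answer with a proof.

Computing the first values: h(0) = 0 and h(1) = 16; gcd(0, 16) = 16, so d ≤ 16.
We prove 16 | 2·9^m - 2 for all m ≥ 0 by induction on m.
Base case (m = 0): h(0) = 0 = 16·(0), so 16 | h(0).
Inductive step: suppose the statement holds for some k ≥ 0, i.e. 16 | h(k). Then
h(k+1) = 2·9^(k+1) - 2 = 9·(2·9^k - 2) + 16 = 9·h(k) + 16. The first term is divisible by 16 by the inductive hypothesis, and 16 is divisible by 16. Hence 16 | h(k+1).
Hence, by induction on m, the claim holds for every m ≥ 0.
Therefore the largest such d is 16.

d = 16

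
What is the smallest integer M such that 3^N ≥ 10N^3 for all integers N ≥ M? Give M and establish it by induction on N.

M = 8

At N = 7: 2187 < 3430, so the inequality fails and M ≥ 8. We prove 3^N ≥ 10N^3 for all N ≥ 8.
When N = 8: 3^N = 6561 and 10N^3 = 5120, so 6561 ≥ 5120.
Inductive step: suppose the statement holds for some p ≥ 8, so 3^p ≥ 10p^3.
Then 3^(p + 1) = 3·(3^p) ≥ 3·(10p^3).
Also, for p ≥ 8 we have 3·(10p^3) ≥ 10(p+1)^3, since 3 ≥ (1 + 1/p)^3 for all p ≥ 8.
Combining, 3^(p + 1) ≥ 10(p+1)^3.
By the principle of mathematical induction, the result holds for all N ≥ 8.
Hence the smallest such M is 8.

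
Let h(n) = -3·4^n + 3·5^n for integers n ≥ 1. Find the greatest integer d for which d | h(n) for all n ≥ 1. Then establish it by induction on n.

d = 3

Computing the first values: h(1) = 3 and h(2) = 27; gcd(3, 27) = 3, so d ≤ 3.
We prove 3 | -3·4^n + 3·5^n for all n ≥ 1 by induction on n.
For the base case n = 1: h(1) = 3 = 3·(1), so 3 | h(1).
Inductive step: assume the claim holds for n = i, i.e. 3 | h(i). Then
h(i+1) − 5·h(i) = (-3·4^(i+1) + 3·5^(i+1)) − 5·(-3·4^i + 3·5^i) = (-3)·4^i·(4 − 5) = (3)·4^i. Since 3 | h(i) by the inductive hypothesis, 3 | 5·h(i); and 3 | 3 since 3 = 3·1. Therefore 3 | h(i+1).
By the principle of mathematical induction, the result holds for all n ≥ 1.
Therefore the largest such d is 3.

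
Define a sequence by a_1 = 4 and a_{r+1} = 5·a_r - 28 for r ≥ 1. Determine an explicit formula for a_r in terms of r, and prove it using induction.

a_r = -3·5^(r - 1) + 7

Computing the first terms: a_1 = 4, a_2 = -8, a_3 = -68. This suggests a_r = -3·5^(r - 1) + 7.
When r = 1: the formula gives 4 = 4 = a_1.
Inductive step: suppose the statement holds for some i ≥ 1, so a_i = -3·5^(i - 1) + 7.
Then a_{i+1} = 5·a_i - 28 = 5·(-3·5^(i - 1) + 7) - 28 = -3·5^i + 7 = -3·5^((i+1) - 1) + 7,
which is the claimed formula at r = i+1.
This completes the induction.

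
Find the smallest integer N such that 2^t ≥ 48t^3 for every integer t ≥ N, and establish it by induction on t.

At t = 18: 262144 < 279936, so the inequality fails and N ≥ 19. We prove 2^t ≥ 48t^3 for all t ≥ 19.
Base step (t = 19): 2^t = 524288 and 48t^3 = 329232, so 524288 ≥ 329232.
Suppose the result is true for t = j, so 2^j ≥ 48j^3.
Then 2^(j + 1) = 2·(2^j) ≥ 2·(48j^3).
Also, for j ≥ 19 we have 2·(48j^3) ≥ 48(j+1)^3, since 2 ≥ (1 + 1/j)^3 for all j ≥ 19.
Combining, 2^(j + 1) ≥ 48(j+1)^3.
Hence, by induction on t, the claim holds for every t ≥ 19.
Hence the smallest such N is 19.

N = 19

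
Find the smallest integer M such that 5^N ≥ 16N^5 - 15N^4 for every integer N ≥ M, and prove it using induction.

M = 9

At N = 8: 390625 < 462848, so the inequality fails and M ≥ 9. We prove 5^N ≥ 16N^5 - 15N^4 for all N ≥ 9.
When N = 9: 5^N = 1953125 and 16N^5 - 15N^4 = 846369, so 1953125 ≥ 846369.
For the inductive step, assume it holds for an arbitrary m ≥ 9, so 5^m ≥ 16m^5 - 15m^4.
Then 5^(m + 1) = 5·(5^m) ≥ 5·(16m^5 - 15m^4).
Also, for m ≥ 9 we have 5·(16m^5 - 15m^4) ≥ 16(m+1)^5 - 15(m+1)^4, since 5·(16m^5 - 15m^4) − (16(m+1)^5 - 15(m+1)^4) = 64m^5 - 140m^4 - 100m^3 - 70m^2 - 20m - 1, which is nonnegative for all m ≥ 9.
Combining, 5^(m + 1) ≥ 16(m+1)^5 - 15(m+1)^4.
By induction, the statement is established for all N ≥ 9.
Hence the smallest such M is 9.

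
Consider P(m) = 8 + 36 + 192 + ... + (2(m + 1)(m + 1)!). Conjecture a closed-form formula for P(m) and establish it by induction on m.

We claim P(m) = 2(m + 2)! - 4 for all m ≥ 1.
Base case (m = 1): P(1) = 8, and the closed form gives 8. They agree.
Suppose the result is true for m = p, so P(p) = 2(p + 2)! - 4.
Then P(p+1) = P(p) + (2(p + 2)(p + 2)!) = (2(p + 2)! - 4) + (2(p + 2)(p + 2)!).
Simplifying, P(p+1) = 2((p+1) + 2)! - 4,
which is the closed form with m = p+1.
This completes the induction.

P(m) = 2(m + 2)! - 4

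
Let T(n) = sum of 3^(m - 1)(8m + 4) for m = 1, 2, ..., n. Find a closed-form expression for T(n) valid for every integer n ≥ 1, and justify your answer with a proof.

T(n) = 4·3^n·n

We claim T(n) = 4·3^n·n for all n ≥ 1.
For the base case n = 1: T(1) = 12, and the closed form gives 12. They agree.
For the inductive step, assume it holds for an arbitrary m ≥ 1, so T(m) = 4·3^m·m.
Then T(m+1) = T(m) + (3^m(8m + 12)) = (4·3^m·m) + (3^m(8m + 12)).
Simplifying, T(m+1) = 12·3^m(m + 1) = 4·3^(m+1)·(m+1),
which is the closed form with n = m+1.
By the principle of mathematical induction, the result holds for all n ≥ 1.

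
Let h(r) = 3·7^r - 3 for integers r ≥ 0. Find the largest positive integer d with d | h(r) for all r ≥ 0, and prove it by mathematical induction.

d = 18

Computing the first values: h(0) = 0 and h(1) = 18; gcd(0, 18) = 18, so d ≤ 18.
We prove 18 | 3·7^r - 3 for all r ≥ 0 by induction on r.
Base step (r = 0): h(0) = 0 = 18·(0), so 18 | h(0).
Inductive step: suppose the statement holds for some p ≥ 0, i.e. 18 | h(p). Then
h(p+1) = 3·7^(p+1) - 3 = 7·(3·7^p - 3) + 18 = 7·h(p) + 18. The first term is divisible by 18 by the inductive hypothesis, and 18 is divisible by 18. Hence 18 | h(p+1).
Hence, by induction on r, the claim holds for every r ≥ 0.
Therefore the largest such d is 18.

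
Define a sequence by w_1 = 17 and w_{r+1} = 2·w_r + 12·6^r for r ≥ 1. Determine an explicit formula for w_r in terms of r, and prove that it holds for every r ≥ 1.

w_r = -2^(r - 1) + 3·6^r

Computing the first terms: w_1 = 17, w_2 = 106, w_3 = 644. This suggests w_r = -2^(r - 1) + 3·6^r.
Base case (r = 1): the formula gives 17 = 17 = w_1.
Suppose the result is true for r = i, so w_i = -2^(i - 1) + 3·6^i.
Then w_{i+1} = 2·w_i + 12·6^i = 2·(-2^(i - 1) + 3·6^i) + 12·6^i = -2^i + 3·6^(i + 1) = -2^((i+1) - 1) + 3·6^(i+1),
which is the claimed formula at r = i+1.
By induction, the statement is established for all r ≥ 1.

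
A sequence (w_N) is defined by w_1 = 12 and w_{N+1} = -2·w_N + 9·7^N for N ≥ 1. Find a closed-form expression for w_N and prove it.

Computing the first terms: w_1 = 12, w_2 = 39, w_3 = 363. This suggests w_N = 5(-2)^(N - 1) + 7^N.
Base case (N = 1): the formula gives 12 = 12 = w_1.
Inductive step: assume the claim holds for N = r, so w_r = 5(-2)^(r - 1) + 7^r.
Then w_{r+1} = -2·w_r + 9·7^r = -2·(5(-2)^(r - 1) + 7^r) + 9·7^r = 5(-2)^r + 7^(r + 1) = 5(-2)^((r+1) - 1) + 7^(r+1),
which is the claimed formula at N = r+1.
By the principle of mathematical induction, the result holds for all N ≥ 1.

w_N = 5(-2)^(N - 1) + 7^N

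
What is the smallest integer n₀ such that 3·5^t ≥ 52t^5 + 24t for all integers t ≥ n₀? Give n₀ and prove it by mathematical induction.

At t = 8: 1171875 < 1704128, so the inequality fails and n₀ ≥ 9. We prove 3·5^t ≥ 52t^5 + 24t for all t ≥ 9.
For the base case t = 9: 3·5^t = 5859375 and 52t^5 + 24t = 3070764, so 5859375 ≥ 3070764.
For the inductive step, assume it holds for an arbitrary p ≥ 9, so 3·5^p ≥ 52p^5 + 24p.
Then 3·5^(p + 1) = 5·(3·5^p) ≥ 5·(52p^5 + 24p).
Also, for p ≥ 9 we have 5·(52p^5 + 24p) ≥ 52(p+1)^5 + 24(p+1), since 5·(52p^5 + 24p) − (52(p+1)^5 + 24(p+1)) = 208p^5 - 260p^4 - 520p^3 - 520p^2 - 164p - 76, which is nonnegative for all p ≥ 9.
Combining, 3·5^(p + 1) ≥ 52(p+1)^5 + 24(p+1).
By the principle of mathematical induction, the result holds for all t ≥ 9.
Hence the smallest such n₀ is 9.

n₀ = 9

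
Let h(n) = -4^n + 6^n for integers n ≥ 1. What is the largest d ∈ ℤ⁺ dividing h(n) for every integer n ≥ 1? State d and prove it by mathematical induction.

Computing the first values: h(1) = 2 and h(2) = 20; gcd(2, 20) = 2, so d ≤ 2.
We prove 2 | -4^n + 6^n for all n ≥ 1 by induction on n.
Base step (n = 1): h(1) = 2 = 2·(1), so 2 | h(1).
Suppose the result is true for n = k, i.e. 2 | h(k). Then
6^{k+1} − 4^{k+1} = 6·6^k − 4·4^k = 6·(6^k − 4^k) + (2)·4^k. The first term is divisible by 2 by the inductive hypothesis, and the second term (2)·4^k is divisible by 2 since 2 | 2. Hence 2 | h(k+1).
By induction, the statement is established for all n ≥ 1.
Therefore the largest such d is 2.

d = 2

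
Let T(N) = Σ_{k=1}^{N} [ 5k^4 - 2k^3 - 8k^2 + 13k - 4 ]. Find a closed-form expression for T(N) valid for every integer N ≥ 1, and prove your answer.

T(N) = N(N^4 + 2N^3 - 2N^2 + 2N + 1)

We claim T(N) = N(N^4 + 2N^3 - 2N^2 + 2N + 1) for all N ≥ 1.
For the base case N = 1: T(1) = 4, and the closed form gives 4. They agree.
For the inductive step, assume it holds for an arbitrary k ≥ 1, so T(k) = k(k^4 + 2k^3 - 2k^2 + 2k + 1).
Then T(k+1) = T(k) + (5k^4 + 18k^3 + 16k^2 + 11k + 4) = (k(k^4 + 2k^3 - 2k^2 + 2k + 1)) + (5k^4 + 18k^3 + 16k^2 + 11k + 4).
Simplifying, T(k+1) = (k + 1)(k^4 + 6k^3 + 10k^2 + 8k + 4) = (k+1)((k+1)^4 + 2(k+1)^3 - 2(k+1)^2 + 2(k+1) + 1),
which is the closed form with N = k+1.
By the principle of mathematical induction, the result holds for all N ≥ 1.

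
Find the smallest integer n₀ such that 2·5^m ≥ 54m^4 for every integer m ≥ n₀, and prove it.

At m = 6: 31250 < 69984, so the inequality fails and n₀ ≥ 7. We prove 2·5^m ≥ 54m^4 for all m ≥ 7.
For the base case m = 7: 2·5^m = 156250 and 54m^4 = 129654, so 156250 ≥ 129654.
For the inductive step, assume it holds for an arbitrary r ≥ 7, so 2·5^r ≥ 54r^4.
Then 2·5^(r + 1) = 5·(2·5^r) ≥ 5·(54r^4).
Also, for r ≥ 7 we have 5·(54r^4) ≥ 54(r+1)^4, since 5 ≥ (1 + 1/r)^4 for all r ≥ 7.
Combining, 2·5^(r + 1) ≥ 54(r+1)^4.
By induction, the statement is established for all m ≥ 7.
Hence the smallest such n₀ is 7.

n₀ = 7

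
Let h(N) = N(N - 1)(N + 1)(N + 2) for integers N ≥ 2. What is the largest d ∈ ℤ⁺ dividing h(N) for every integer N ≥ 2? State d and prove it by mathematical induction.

d = 24

Computing the first values: h(2) = 24 and h(3) = 120; gcd(24, 120) = 24, so d ≤ 24.
We prove 24 | N(N - 1)(N + 1)(N + 2) for all N ≥ 2 by induction on N.
Base step (N = 2): h(2) = 24 = 24·(1), so 24 | h(2).
Inductive step: suppose the statement holds for some m ≥ 2, i.e. 24 | h(m). Then
h(m+1) − h(m) = m·(m+1)·(m+2)·(m+3) − (m-1)·m·(m+1)·(m+2) = m·(m+1)·(m+2)·[(m+3) − (m-1)] = 4·m·(m+1)·(m+2). The product of 3 consecutive integers is divisible by (3)! = 6, so h(m+1) − h(m) is divisible by 4·6 = 24. By the inductive hypothesis 24 | h(m), hence 24 | h(m+1).
This completes the induction.
Therefore the largest such d is 24.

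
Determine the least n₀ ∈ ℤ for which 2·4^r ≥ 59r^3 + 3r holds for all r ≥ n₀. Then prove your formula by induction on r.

At r = 6: 8192 < 12762, so the inequality fails and n₀ ≥ 7. We prove 2·4^r ≥ 59r^3 + 3r for all r ≥ 7.
When r = 7: 2·4^r = 32768 and 59r^3 + 3r = 20258, so 32768 ≥ 20258.
Inductive step: suppose the statement holds for some p ≥ 7, so 2·4^p ≥ 59p^3 + 3p.
Then 2·4^(p + 1) = 4·(2·4^p) ≥ 4·(59p^3 + 3p).
Also, for p ≥ 7 we have 4·(59p^3 + 3p) ≥ 59(p+1)^3 + 3(p+1), since 4·(59p^3 + 3p) − (59(p+1)^3 + 3(p+1)) = 177p^3 - 177p^2 - 168p - 62, which is nonnegative for all p ≥ 7.
Combining, 2·4^(p + 1) ≥ 59(p+1)^3 + 3(p+1).
By the principle of mathematical induction, the result holds for all r ≥ 7.
Hence the smallest such n₀ is 7.

n₀ = 7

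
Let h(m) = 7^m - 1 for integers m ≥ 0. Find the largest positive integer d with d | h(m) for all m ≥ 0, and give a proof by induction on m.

d = 6

Computing the first values: h(0) = 0 and h(1) = 6; gcd(0, 6) = 6, so d ≤ 6.
We prove 6 | 7^m - 1 for all m ≥ 0 by induction on m.
Base step (m = 0): h(0) = 0 = 6·(0), so 6 | h(0).
For the inductive step, assume it holds for an arbitrary k ≥ 0, i.e. 6 | h(k). Then
h(k+1) = 7^(k+1) - 1 = 7·(7^k - 1) + 6 = 7·h(k) + 6. The first term is divisible by 6 by the inductive hypothesis, and 6 is divisible by 6. Hence 6 | h(k+1).
This completes the induction.
Therefore the largest such d is 6.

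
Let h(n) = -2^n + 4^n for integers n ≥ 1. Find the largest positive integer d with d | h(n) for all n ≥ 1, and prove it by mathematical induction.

Computing the first values: h(1) = 2 and h(2) = 12; gcd(2, 12) = 2, so d ≤ 2.
We prove 2 | -2^n + 4^n for all n ≥ 1 by induction on n.
For the base case n = 1: h(1) = 2 = 2·(1), so 2 | h(1).
Inductive step: assume the claim holds for n = j, i.e. 2 | h(j). Then
4^{j+1} − 2^{j+1} = 4·4^j − 2·2^j = 4·(4^j − 2^j) + (2)·2^j. The first term is divisible by 2 by the inductive hypothesis, and the second term (2)·2^j is divisible by 2 since 2 | 2. Hence 2 | h(j+1).
Hence, by induction on n, the claim holds for every n ≥ 1.
Therefore the largest such d is 2.

d = 2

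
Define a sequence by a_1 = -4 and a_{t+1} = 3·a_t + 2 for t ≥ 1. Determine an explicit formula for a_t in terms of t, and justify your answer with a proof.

Computing the first terms: a_1 = -4, a_2 = -10, a_3 = -28. This suggests a_t = -3^t - 1.
For the base case t = 1: the formula gives -4 = -4 = a_1.
For the inductive step, assume it holds for an arbitrary j ≥ 1, so a_j = -3^j - 1.
Then a_{j+1} = 3·a_j + 2 = 3·(-3^j - 1) + 2 = -3^(j + 1) - 1,
which is the claimed formula at t = j+1.
Hence, by induction on t, the claim holds for every t ≥ 1.

a_t = -3^t - 1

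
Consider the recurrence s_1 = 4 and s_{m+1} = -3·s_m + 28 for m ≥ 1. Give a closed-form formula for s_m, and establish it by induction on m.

s_m = (-3)^m + 7

Computing the first terms: s_1 = 4, s_2 = 16, s_3 = -20. This suggests s_m = (-3)^m + 7.
When m = 1: the formula gives 4 = 4 = s_1.
Inductive step: assume the claim holds for m = i, so s_i = (-3)^i + 7.
Then s_{i+1} = -3·s_i + 28 = -3·((-3)^i + 7) + 28 = (-3)^(i + 1) + 7,
which is the claimed formula at m = i+1.
By induction, the statement is established for all m ≥ 1.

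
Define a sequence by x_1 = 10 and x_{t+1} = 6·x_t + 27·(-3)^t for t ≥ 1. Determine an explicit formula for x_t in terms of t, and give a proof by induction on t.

x_t = (-3)^(t + 1) + 6^(t - 1)

Computing the first terms: x_1 = 10, x_2 = -21, x_3 = 117. This suggests x_t = (-3)^(t + 1) + 6^(t - 1).
For the base case t = 1: the formula gives 10 = 10 = x_1.
Inductive step: suppose the statement holds for some p ≥ 1, so x_p = (-3)^(p + 1) + 6^(p - 1).
Then x_{p+1} = 6·x_p + 27·(-3)^p = 6·((-3)^(p + 1) + 6^(p - 1)) + 27·(-3)^p = (-3)^(p + 2) + 6^p = (-3)^((p+1) + 1) + 6^((p+1) - 1),
which is the claimed formula at t = p+1.
This completes the induction.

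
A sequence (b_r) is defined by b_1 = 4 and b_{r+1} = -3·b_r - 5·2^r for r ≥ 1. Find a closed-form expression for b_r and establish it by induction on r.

b_r = -2(-3)^r - 2^r

Computing the first terms: b_1 = 4, b_2 = -22, b_3 = 46. This suggests b_r = -2(-3)^r - 2^r.
For the base case r = 1: the formula gives 4 = 4 = b_1.
Suppose the result is true for r = i, so b_i = -2(-3)^i - 2^i.
Then b_{i+1} = -3·b_i - 5·2^i = -3·(-2(-3)^i - 2^i) - 5·2^i = -2(-3)^(i + 1) - 2^(i + 1),
which is the claimed formula at r = i+1.
Hence, by induction on r, the claim holds for every r ≥ 1.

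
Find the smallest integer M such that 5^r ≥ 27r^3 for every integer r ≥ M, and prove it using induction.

At r = 5: 3125 < 3375, so the inequality fails and M ≥ 6. We prove 5^r ≥ 27r^3 for all r ≥ 6.
When r = 6: 5^r = 15625 and 27r^3 = 5832, so 15625 ≥ 5832.
Suppose the result is true for r = p, so 5^p ≥ 27p^3.
Then 5^(p + 1) = 5·(5^p) ≥ 5·(27p^3).
Also, for p ≥ 6 we have 5·(27p^3) ≥ 27(p+1)^3, since 5 ≥ (1 + 1/p)^3 for all p ≥ 6.
Combining, 5^(p + 1) ≥ 27(p+1)^3.
By induction, the statement is established for all r ≥ 6.
Hence the smallest such M is 6.

M = 6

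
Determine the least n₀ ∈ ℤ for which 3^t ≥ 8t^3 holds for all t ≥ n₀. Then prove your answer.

n₀ = 8

At t = 7: 2187 < 2744, so the inequality fails and n₀ ≥ 8. We prove 3^t ≥ 8t^3 for all t ≥ 8.
When t = 8: 3^t = 6561 and 8t^3 = 4096, so 6561 ≥ 4096.
Suppose the result is true for t = r, so 3^r ≥ 8r^3.
Then 3^(r + 1) = 3·(3^r) ≥ 3·(8r^3).
Also, for r ≥ 8 we have 3·(8r^3) ≥ 8(r+1)^3, since 3 ≥ (1 + 1/r)^3 for all r ≥ 8.
Combining, 3^(r + 1) ≥ 8(r+1)^3.
Hence, by induction on t, the claim holds for every t ≥ 8.
Hence the smallest such n₀ is 8.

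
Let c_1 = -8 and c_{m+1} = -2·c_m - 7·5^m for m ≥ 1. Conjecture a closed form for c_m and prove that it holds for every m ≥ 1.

Computing the first terms: c_1 = -8, c_2 = -19, c_3 = -137. This suggests c_m = -3(-2)^(m - 1) - 5^m.
Base step (m = 1): the formula gives -8 = -8 = c_1.
Inductive step: suppose the statement holds for some k ≥ 1, so c_k = -3(-2)^(k - 1) - 5^k.
Then c_{k+1} = -2·c_k - 7·5^k = -2·(-3(-2)^(k - 1) - 5^k) - 7·5^k = -3(-2)^k - 5^(k + 1) = -3(-2)^((k+1) - 1) - 5^(k+1),
which is the claimed formula at m = k+1.
This completes the induction.

c_m = -3(-2)^(m - 1) - 5^m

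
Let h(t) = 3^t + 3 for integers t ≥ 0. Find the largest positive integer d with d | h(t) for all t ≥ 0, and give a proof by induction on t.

Computing the first values: h(0) = 4 and h(1) = 6; gcd(4, 6) = 2, so d ≤ 2.
We prove 2 | 3^t + 3 for all t ≥ 0 by induction on t.
For the base case t = 0: h(0) = 4 = 2·(2), so 2 | h(0).
For the inductive step, assume it holds for an arbitrary j ≥ 0, i.e. 2 | h(j). Then
h(j+1) = 3^(j+1) + 3 = 3·(3^j + 3) - 6 = 3·h(j) - 6. The first term is divisible by 2 by the inductive hypothesis, and -6 is divisible by 2. Hence 2 | h(j+1).
Hence, by induction on t, the claim holds for every t ≥ 0.
Therefore the largest such d is 2.

d = 2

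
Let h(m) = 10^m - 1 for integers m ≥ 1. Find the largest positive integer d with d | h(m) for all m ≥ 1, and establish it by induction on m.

d = 9

Computing the first values: h(1) = 9 and h(2) = 99; gcd(9, 99) = 9, so d ≤ 9.
We prove 9 | 10^m - 1 for all m ≥ 1 by induction on m.
When m = 1: h(1) = 9 = 9·(1), so 9 | h(1).
Inductive step: assume the claim holds for m = p, i.e. 9 | h(p). Then
10^{p+1} − 1^{p+1} = 10·10^p − 1·1^p = 10·(10^p − 1^p) + (9)·1^p. The first term is divisible by 9 by the inductive hypothesis, and the second term (9)·1^p is divisible by 9 since 9 | 9. Hence 9 | h(p+1).
Hence, by induction on m, the claim holds for every m ≥ 1.
Therefore the largest such d is 9.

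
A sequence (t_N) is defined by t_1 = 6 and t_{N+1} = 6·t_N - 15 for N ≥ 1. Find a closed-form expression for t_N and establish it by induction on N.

t_N = 3·6^(N - 1) + 3

Computing the first terms: t_1 = 6, t_2 = 21, t_3 = 111. This suggests t_N = 3·6^(N - 1) + 3.
When N = 1: the formula gives 6 = 6 = t_1.
Suppose the result is true for N = j, so t_j = 3·6^(j - 1) + 3.
Then t_{j+1} = 6·t_j - 15 = 6·(3·6^(j - 1) + 3) - 15 = 3·6^j + 3 = 3·6^((j+1) - 1) + 3,
which is the claimed formula at N = j+1.
Hence, by induction on N, the claim holds for every N ≥ 1.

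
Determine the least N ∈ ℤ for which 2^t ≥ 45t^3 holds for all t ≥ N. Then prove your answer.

N = 19

At t = 18: 262144 < 262440, so the inequality fails and N ≥ 19. We prove 2^t ≥ 45t^3 for all t ≥ 19.
For the base case t = 19: 2^t = 524288 and 45t^3 = 308655, so 524288 ≥ 308655.
For the inductive step, assume it holds for an arbitrary m ≥ 19, so 2^m ≥ 45m^3.
Then 2^(m + 1) = 2·(2^m) ≥ 2·(45m^3).
Also, for m ≥ 19 we have 2·(45m^3) ≥ 45(m+1)^3, since 2 ≥ (1 + 1/m)^3 for all m ≥ 19.
Combining, 2^(m + 1) ≥ 45(m+1)^3.
By induction, the statement is established for all t ≥ 19.
Hence the smallest such N is 19.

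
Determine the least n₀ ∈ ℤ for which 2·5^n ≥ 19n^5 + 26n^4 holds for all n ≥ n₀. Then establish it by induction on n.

n₀ = 8

At n = 7: 156250 < 381759, so the inequality fails and n₀ ≥ 8. We prove 2·5^n ≥ 19n^5 + 26n^4 for all n ≥ 8.
Base case (n = 8): 2·5^n = 781250 and 19n^5 + 26n^4 = 729088, so 781250 ≥ 729088.
Inductive step: suppose the statement holds for some m ≥ 8, so 2·5^m ≥ 19m^5 + 26m^4.
Then 2·5^(m + 1) = 5·(2·5^m) ≥ 5·(19m^5 + 26m^4).
Also, for m ≥ 8 we have 5·(19m^5 + 26m^4) ≥ 19(m+1)^5 + 26(m+1)^4, since 5·(19m^5 + 26m^4) − (19(m+1)^5 + 26(m+1)^4) = 76m^5 + 9m^4 - 294m^3 - 346m^2 - 199m - 45, which is nonnegative for all m ≥ 8.
Combining, 2·5^(m + 1) ≥ 19(m+1)^5 + 26(m+1)^4.
By the principle of mathematical induction, the result holds for all n ≥ 8.
Hence the smallest such n₀ is 8.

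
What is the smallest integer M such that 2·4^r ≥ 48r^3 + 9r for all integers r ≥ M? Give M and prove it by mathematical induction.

M = 7

At r = 6: 8192 < 10422, so the inequality fails and M ≥ 7. We prove 2·4^r ≥ 48r^3 + 9r for all r ≥ 7.
For the base case r = 7: 2·4^r = 32768 and 48r^3 + 9r = 16527, so 32768 ≥ 16527.
For the inductive step, assume it holds for an arbitrary j ≥ 7, so 2·4^j ≥ 48j^3 + 9j.
Then 2·4^(j + 1) = 4·(2·4^j) ≥ 4·(48j^3 + 9j).
Also, for j ≥ 7 we have 4·(48j^3 + 9j) ≥ 48(j+1)^3 + 9(j+1), since 4·(48j^3 + 9j) − (48(j+1)^3 + 9(j+1)) = 144j^3 - 144j^2 - 117j - 57, which is nonnegative for all j ≥ 7.
Combining, 2·4^(j + 1) ≥ 48(j+1)^3 + 9(j+1).
By induction, the statement is established for all r ≥ 7.
Hence the smallest such M is 7.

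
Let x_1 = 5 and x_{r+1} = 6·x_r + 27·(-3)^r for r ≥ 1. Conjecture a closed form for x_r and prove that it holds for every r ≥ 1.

x_r = (-3)^(r + 1) - 4·6^(r - 1)

Computing the first terms: x_1 = 5, x_2 = -51, x_3 = -63. This suggests x_r = (-3)^(r + 1) - 4·6^(r - 1).
Base step (r = 1): the formula gives 5 = 5 = x_1.
For the inductive step, assume it holds for an arbitrary j ≥ 1, so x_j = (-3)^(j + 1) - 4·6^(j - 1).
Then x_{j+1} = 6·x_j + 27·(-3)^j = 6·((-3)^(j + 1) - 4·6^(j - 1)) + 27·(-3)^j = (-3)^(j + 2) - 4·6^j = (-3)^((j+1) + 1) - 4·6^((j+1) - 1),
which is the claimed formula at r = j+1.
Hence, by induction on r, the claim holds for every r ≥ 1.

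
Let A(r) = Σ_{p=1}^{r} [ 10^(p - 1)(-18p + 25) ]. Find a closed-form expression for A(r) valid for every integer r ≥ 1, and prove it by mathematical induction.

A(r) = 10^r(-2r + 3) - 3

We claim A(r) = 10^r(-2r + 3) - 3 for all r ≥ 1.
Base case (r = 1): A(1) = 7, and the closed form gives 7. They agree.
Suppose the result is true for r = p, so A(p) = 10^p(-2p + 3) - 3.
Then A(p+1) = A(p) + (10^p(-18p + 7)) = (10^p(-2p + 3) - 3) + (10^p(-18p + 7)).
Simplifying, A(p+1) = -20·10^p·p + 10·10^p - 3 = 10^(p+1)(-2(p+1) + 3) - 3,
which is the closed form with r = p+1.
This completes the induction.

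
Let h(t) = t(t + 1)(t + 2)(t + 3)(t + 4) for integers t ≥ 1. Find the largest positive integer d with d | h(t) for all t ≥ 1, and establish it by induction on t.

Computing the first values: h(1) = 120 and h(2) = 720; gcd(120, 720) = 120, so d ≤ 120.
We prove 120 | t(t + 1)(t + 2)(t + 3)(t + 4) for all t ≥ 1 by induction on t.
Base case (t = 1): h(1) = 120 = 120·(1), so 120 | h(1).
Suppose the result is true for t = j, i.e. 120 | h(j). Then
h(j+1) − h(j) = (j+1)·(j+2)·(j+3)·(j+4)·(j+5) − j·(j+1)·(j+2)·(j+3)·(j+4) = (j+1)·(j+2)·(j+3)·(j+4)·[(j+5) − j] = 5·(j+1)·(j+2)·(j+3)·(j+4). The product of 4 consecutive integers is divisible by (4)! = 24, so h(j+1) − h(j) is divisible by 5·24 = 120. By the inductive hypothesis 120 | h(j), hence 120 | h(j+1).
This completes the induction.
Therefore the largest such d is 120.

d = 120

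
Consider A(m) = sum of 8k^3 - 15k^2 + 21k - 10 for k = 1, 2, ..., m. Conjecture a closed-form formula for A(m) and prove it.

We claim A(m) = m(2m^3 - m^2 + 5m - 2) for all m ≥ 1.
When m = 1: A(1) = 4, and the closed form gives 4. They agree.
Inductive step: suppose the statement holds for some k ≥ 1, so A(k) = k(2k^3 - k^2 + 5k - 2).
Then A(k+1) = A(k) + (8k^3 + 9k^2 + 15k + 4) = (k(2k^3 - k^2 + 5k - 2)) + (8k^3 + 9k^2 + 15k + 4).
Simplifying, A(k+1) = (k + 1)(2k^3 + 5k^2 + 9k + 4) = (k+1)(2(k+1)^3 - (k+1)^2 + 5(k+1) - 2),
which is the closed form with m = k+1.
Hence, by induction on m, the claim holds for every m ≥ 1.

A(m) = m(2m^3 - m^2 + 5m - 2)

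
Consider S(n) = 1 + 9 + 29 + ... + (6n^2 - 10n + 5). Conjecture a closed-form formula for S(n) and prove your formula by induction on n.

We claim S(n) = n(2n^2 - 2n + 1) for all n ≥ 1.
Base step (n = 1): S(1) = 1, and the closed form gives 1. They agree.
Suppose the result is true for n = m, so S(m) = m(2m^2 - 2m + 1).
Then S(m+1) = S(m) + (6m^2 + 2m + 1) = (m(2m^2 - 2m + 1)) + (6m^2 + 2m + 1).
Simplifying, S(m+1) = (m + 1)(2m^2 + 2m + 1) = (m+1)(2(m+1)^2 - 2(m+1) + 1),
which is the closed form with n = m+1.
By induction, the statement is established for all n ≥ 1.

S(n) = n(2n^2 - 2n + 1)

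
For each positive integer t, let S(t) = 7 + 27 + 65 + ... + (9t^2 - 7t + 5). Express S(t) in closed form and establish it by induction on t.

S(t) = t(3t^2 + t + 3)

We claim S(t) = t(3t^2 + t + 3) for all t ≥ 1.
Base step (t = 1): S(1) = 7, and the closed form gives 7. They agree.
Inductive step: assume the claim holds for t = r, so S(r) = r(3r^2 + r + 3).
Then S(r+1) = S(r) + (9r^2 + 11r + 7) = (r(3r^2 + r + 3)) + (9r^2 + 11r + 7).
Simplifying, S(r+1) = (r + 1)(3r^2 + 7r + 7) = (r+1)(3(r+1)^2 + (r+1) + 3),
which is the closed form with t = r+1.
By the principle of mathematical induction, the result holds for all t ≥ 1.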